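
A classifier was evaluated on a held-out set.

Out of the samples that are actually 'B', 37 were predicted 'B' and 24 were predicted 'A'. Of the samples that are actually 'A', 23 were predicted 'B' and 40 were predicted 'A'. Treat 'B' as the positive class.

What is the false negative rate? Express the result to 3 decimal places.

FNR = FN/(FN+TP) = 24/(24+37) = 0.393

0.393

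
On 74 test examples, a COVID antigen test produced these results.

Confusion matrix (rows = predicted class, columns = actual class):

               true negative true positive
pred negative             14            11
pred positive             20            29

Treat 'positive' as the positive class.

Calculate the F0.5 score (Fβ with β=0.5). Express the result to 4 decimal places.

Fβ = (1+β²)·TP / ((1+β²)·TP + β²·FN + FP), with β²=1/4
= 1.25·29 / (1.25·29 + 0.25·11 + 20) = 0.6144

0.6144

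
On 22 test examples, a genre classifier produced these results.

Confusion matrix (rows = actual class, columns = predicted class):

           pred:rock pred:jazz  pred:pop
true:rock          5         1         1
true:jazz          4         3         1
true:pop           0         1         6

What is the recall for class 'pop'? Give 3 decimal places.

0.857

recall = TP/(TP+FN).
pop: TP=6, FN=0+1=1 → 6/7 = 0.8571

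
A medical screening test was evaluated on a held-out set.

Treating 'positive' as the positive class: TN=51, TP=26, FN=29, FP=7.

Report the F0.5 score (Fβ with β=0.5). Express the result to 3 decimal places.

0.695

Fβ = (1+β²)·TP / ((1+β²)·TP + β²·FN + FP), with β²=1/4
= 1.25·26 / (1.25·26 + 0.25·29 + 7) = 0.695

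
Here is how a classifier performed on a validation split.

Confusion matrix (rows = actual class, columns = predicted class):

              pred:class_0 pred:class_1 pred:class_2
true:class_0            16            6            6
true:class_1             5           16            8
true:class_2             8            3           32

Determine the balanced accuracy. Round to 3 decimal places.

Balanced accuracy = mean of per-class recall.
  class_0: recall = 16/28 = 0.5714
  class_1: recall = 16/29 = 0.5517
  class_2: recall = 32/43 = 0.7442
Mean = (0.5714 + 0.5517 + 0.7442) / 3 = 0.622

0.622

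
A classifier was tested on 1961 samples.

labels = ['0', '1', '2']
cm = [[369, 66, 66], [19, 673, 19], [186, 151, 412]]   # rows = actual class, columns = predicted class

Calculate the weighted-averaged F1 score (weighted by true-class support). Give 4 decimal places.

0.7328

Per-class F1 score (2·TP/(2·TP+FP+FN)):
  0: TP=369, FP=19+186=205, FN=66+66=132 → 738/1075 = 0.68651
  1: TP=673, FP=66+151=217, FN=19+19=38 → 1346/1601 = 0.84072
  2: TP=412, FP=66+19=85, FN=186+151=337 → 824/1246 = 0.66132
Weighted-F1 score = Σ (supportᵢ/N)·F1 scoreᵢ with N=1961: (501/1961)·0.68651 + (711/1961)·0.84072 + (749/1961)·0.66132 = 0.7328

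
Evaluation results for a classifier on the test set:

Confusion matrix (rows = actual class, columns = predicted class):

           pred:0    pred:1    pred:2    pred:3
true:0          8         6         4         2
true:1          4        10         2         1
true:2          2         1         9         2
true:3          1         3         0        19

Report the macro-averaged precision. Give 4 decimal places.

Per-class precision (TP/(TP+FP)):
  0: TP=8, FP=4+2+1=7 → 8/15 = 0.53333
  1: TP=10, FP=6+1+3=10 → 10/20 = 0.50000
  2: TP=9, FP=4+2+0=6 → 9/15 = 0.60000
  3: TP=19, FP=2+1+2=5 → 19/24 = 0.79167
Macro-precision = mean = (0.53333 + 0.50000 + 0.60000 + 0.79167) / 4 = 0.6063

0.6063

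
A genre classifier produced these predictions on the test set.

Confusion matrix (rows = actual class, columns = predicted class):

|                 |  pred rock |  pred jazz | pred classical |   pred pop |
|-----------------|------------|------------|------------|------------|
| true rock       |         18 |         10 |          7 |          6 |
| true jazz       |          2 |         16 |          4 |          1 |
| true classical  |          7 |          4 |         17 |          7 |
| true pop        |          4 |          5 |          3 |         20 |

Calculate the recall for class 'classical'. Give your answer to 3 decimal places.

One-vs-rest for 'classical': TP = diagonal; FP = other classes predicted 'classical'; FN = 'classical' predicted as other.
recall = TP/(TP+FN).
classical: TP=17, FN=7+4+7=18 → 17/35 = 0.4857

0.486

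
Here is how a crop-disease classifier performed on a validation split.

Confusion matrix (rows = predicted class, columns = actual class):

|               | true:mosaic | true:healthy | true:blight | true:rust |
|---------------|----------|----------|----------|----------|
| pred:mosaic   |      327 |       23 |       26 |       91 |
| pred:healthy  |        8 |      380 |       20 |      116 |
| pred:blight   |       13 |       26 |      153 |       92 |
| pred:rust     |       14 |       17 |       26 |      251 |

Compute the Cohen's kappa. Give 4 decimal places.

Observed agreement pₒ = trace/N = 1111/1583 = 0.70183
Expected agreement pₑ = Σ (rowᵢ·colᵢ)/N² = (362·467 + 446·524 + 225·284 + 550·308)/1583² = 0.25383
κ = (pₒ − pₑ)/(1 − pₑ) = (0.70183 − 0.25383)/(1 − 0.25383) = 0.6004

0.6004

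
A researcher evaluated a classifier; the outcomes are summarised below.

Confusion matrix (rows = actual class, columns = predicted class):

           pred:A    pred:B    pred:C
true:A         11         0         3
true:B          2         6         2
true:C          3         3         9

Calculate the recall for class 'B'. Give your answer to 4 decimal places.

0.6000

One-vs-rest for 'B': TP = diagonal; FP = other classes predicted 'B'; FN = 'B' predicted as other.
recall = TP/(TP+FN).
B: TP=6, FN=2+2=4 → 6/10 = 0.60000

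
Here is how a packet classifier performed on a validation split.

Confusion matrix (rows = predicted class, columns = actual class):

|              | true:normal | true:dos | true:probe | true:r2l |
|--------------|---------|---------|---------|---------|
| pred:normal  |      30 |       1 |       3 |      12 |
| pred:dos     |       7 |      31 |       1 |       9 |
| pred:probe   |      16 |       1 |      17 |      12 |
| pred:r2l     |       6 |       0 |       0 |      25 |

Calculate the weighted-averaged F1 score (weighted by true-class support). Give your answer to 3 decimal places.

Per-class F1 score (2·TP/(2·TP+FP+FN)):
  normal: TP=30, FP=1+3+12=16, FN=7+16+6=29 → 60/105 = 0.5714
  dos: TP=31, FP=7+1+9=17, FN=1+1+0=2 → 62/81 = 0.7654
  probe: TP=17, FP=16+1+12=29, FN=3+1+0=4 → 34/67 = 0.5075
  r2l: TP=25, FP=6+0+0=6, FN=12+9+12=33 → 50/89 = 0.5618
Weighted-F1 score = Σ (supportᵢ/N)·F1 scoreᵢ with N=171: (59/171)·0.5714 + (33/171)·0.7654 + (21/171)·0.5075 + (58/171)·0.5618 = 0.598

0.598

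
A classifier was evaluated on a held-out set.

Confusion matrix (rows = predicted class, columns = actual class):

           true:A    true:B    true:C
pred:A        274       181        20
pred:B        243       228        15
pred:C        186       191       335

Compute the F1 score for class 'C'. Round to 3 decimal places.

0.619

Treat 'C' as positive and all other classes as negative.
F1 score = 2·TP/(2·TP+FP+FN).
C: TP=335, FP=186+191=377, FN=20+15=35 → 670/1082 = 0.6192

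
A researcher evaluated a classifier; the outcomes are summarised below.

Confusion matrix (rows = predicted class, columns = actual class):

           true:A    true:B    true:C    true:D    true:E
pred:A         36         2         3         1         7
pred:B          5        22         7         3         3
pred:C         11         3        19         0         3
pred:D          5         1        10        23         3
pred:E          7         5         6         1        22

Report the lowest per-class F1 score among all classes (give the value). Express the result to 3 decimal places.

0.469

Per-class F1 score (2·TP/(2·TP+FP+FN)):
  A: TP=36, FP=2+3+1+7=13, FN=5+11+5+7=28 → 72/113 = 0.6372
  B: TP=22, FP=5+7+3+3=18, FN=2+3+1+5=11 → 44/73 = 0.6027
  C: TP=19, FP=11+3+0+3=17, FN=3+7+10+6=26 → 38/81 = 0.4691
  D: TP=23, FP=5+1+10+3=19, FN=1+3+0+1=5 → 46/70 = 0.6571
  E: TP=22, FP=7+5+6+1=19, FN=7+3+3+3=16 → 44/79 = 0.5570
Lowest is class 'C' with F1 score = 0.469.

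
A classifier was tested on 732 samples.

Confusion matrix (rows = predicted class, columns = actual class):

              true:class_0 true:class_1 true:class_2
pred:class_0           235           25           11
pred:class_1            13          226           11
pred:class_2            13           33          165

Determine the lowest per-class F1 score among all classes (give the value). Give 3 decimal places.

Per-class F1 score (2·TP/(2·TP+FP+FN)):
  class_0: TP=235, FP=25+11=36, FN=13+13=26 → 470/532 = 0.8835
  class_1: TP=226, FP=13+11=24, FN=25+33=58 → 452/534 = 0.8464
  class_2: TP=165, FP=13+33=46, FN=11+11=22 → 330/398 = 0.8291
Lowest is class 'class_2' with F1 score = 0.829.

0.829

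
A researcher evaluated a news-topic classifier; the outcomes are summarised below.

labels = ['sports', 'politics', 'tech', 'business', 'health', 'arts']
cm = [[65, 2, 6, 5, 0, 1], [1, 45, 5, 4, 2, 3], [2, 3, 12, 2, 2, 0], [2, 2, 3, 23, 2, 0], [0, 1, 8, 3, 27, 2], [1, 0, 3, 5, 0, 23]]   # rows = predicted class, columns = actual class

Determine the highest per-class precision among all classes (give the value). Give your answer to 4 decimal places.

0.8228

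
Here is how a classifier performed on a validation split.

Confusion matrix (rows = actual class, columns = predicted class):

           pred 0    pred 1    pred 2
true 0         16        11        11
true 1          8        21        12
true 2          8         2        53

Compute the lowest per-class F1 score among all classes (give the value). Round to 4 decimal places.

0.4571

Per-class F1 score (2·TP/(2·TP+FP+FN)):
  0: TP=16, FP=8+8=16, FN=11+11=22 → 32/70 = 0.45714
  1: TP=21, FP=11+2=13, FN=8+12=20 → 42/75 = 0.56000
  2: TP=53, FP=11+12=23, FN=8+2=10 → 106/139 = 0.76259
Lowest is class '0' with F1 score = 0.4571.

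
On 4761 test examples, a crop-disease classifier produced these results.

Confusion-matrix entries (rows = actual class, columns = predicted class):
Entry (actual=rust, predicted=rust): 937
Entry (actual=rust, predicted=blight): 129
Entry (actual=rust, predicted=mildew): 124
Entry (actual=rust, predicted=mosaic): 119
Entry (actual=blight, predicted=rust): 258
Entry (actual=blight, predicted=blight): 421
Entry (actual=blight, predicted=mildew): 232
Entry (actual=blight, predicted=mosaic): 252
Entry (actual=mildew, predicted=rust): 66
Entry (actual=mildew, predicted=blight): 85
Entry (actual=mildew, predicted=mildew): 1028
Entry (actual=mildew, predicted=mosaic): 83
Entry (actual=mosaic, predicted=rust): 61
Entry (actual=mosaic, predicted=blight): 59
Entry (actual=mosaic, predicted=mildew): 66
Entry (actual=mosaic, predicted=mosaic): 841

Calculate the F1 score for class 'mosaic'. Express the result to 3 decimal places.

0.724

One-vs-rest for 'mosaic': TP = diagonal; FP = other classes predicted 'mosaic'; FN = 'mosaic' predicted as other.
F1 score = 2·TP/(2·TP+FP+FN).
mosaic: TP=841, FP=119+252+83=454, FN=61+59+66=186 → 1682/2322 = 0.7244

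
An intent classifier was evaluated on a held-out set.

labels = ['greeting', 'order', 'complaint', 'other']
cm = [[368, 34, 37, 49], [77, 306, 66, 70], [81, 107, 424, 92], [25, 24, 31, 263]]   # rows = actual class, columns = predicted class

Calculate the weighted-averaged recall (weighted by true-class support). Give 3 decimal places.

Per-class recall (TP/(TP+FN)):
  greeting: TP=368, FN=34+37+49=120 → 368/488 = 0.7541
  order: TP=306, FN=77+66+70=213 → 306/519 = 0.5896
  complaint: TP=424, FN=81+107+92=280 → 424/704 = 0.6023
  other: TP=263, FN=25+24+31=80 → 263/343 = 0.7668
Weighted-recall = Σ (supportᵢ/N)·recallᵢ with N=2054: (488/2054)·0.7541 + (519/2054)·0.5896 + (704/2054)·0.6023 + (343/2054)·0.7668 = 0.663

0.663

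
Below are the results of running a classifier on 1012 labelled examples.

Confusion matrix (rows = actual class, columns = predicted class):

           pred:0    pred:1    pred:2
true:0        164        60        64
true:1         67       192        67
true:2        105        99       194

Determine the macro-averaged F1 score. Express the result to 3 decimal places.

0.543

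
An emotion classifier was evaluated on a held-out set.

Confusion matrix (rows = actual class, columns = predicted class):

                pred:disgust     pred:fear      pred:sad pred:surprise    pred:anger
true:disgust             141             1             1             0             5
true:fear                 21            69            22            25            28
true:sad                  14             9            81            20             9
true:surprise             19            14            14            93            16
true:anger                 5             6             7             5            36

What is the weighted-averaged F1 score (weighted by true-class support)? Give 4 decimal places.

Per-class F1 score (2·TP/(2·TP+FP+FN)):
  disgust: TP=141, FP=21+14+19+5=59, FN=1+1+0+5=7 → 282/348 = 0.81034
  fear: TP=69, FP=1+9+14+6=30, FN=21+22+25+28=96 → 138/264 = 0.52273
  sad: TP=81, FP=1+22+14+7=44, FN=14+9+20+9=52 → 162/258 = 0.62791
  surprise: TP=93, FP=0+25+20+5=50, FN=19+14+14+16=63 → 186/299 = 0.62207
  anger: TP=36, FP=5+28+9+16=58, FN=5+6+7+5=23 → 72/153 = 0.47059
Weighted-F1 score = Σ (supportᵢ/N)·F1 scoreᵢ with N=661: (148/661)·0.81034 + (165/661)·0.52273 + (133/661)·0.62791 + (156/661)·0.62207 + (59/661)·0.47059 = 0.6271

0.6271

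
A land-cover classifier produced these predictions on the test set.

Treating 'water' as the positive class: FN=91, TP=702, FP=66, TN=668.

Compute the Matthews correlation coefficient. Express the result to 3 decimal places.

0.795

MCC = (TP·TN − FP·FN) / √((TP+FP)(TP+FN)(TN+FP)(TN+FN))
Numerator = 702·668 − 66·91 = 462930
Denominator = √(768·793·734·759) = √339290924544 = 582486.8450
MCC = 462930 / 582486.8450 = 0.795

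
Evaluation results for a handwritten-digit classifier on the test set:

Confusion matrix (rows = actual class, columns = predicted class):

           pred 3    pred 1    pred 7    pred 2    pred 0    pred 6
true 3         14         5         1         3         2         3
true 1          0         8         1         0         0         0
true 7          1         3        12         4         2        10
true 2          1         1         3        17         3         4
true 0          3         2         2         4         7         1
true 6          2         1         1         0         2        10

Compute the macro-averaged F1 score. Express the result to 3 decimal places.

0.506

Per-class F1 score (2·TP/(2·TP+FP+FN)):
  3: TP=14, FP=0+1+1+3+2=7, FN=5+1+3+2+3=14 → 28/49 = 0.5714
  1: TP=8, FP=5+3+1+2+1=12, FN=0+1+0+0+0=1 → 16/29 = 0.5517
  7: TP=12, FP=1+1+3+2+1=8, FN=1+3+4+2+10=20 → 24/52 = 0.4615
  2: TP=17, FP=3+0+4+4+0=11, FN=1+1+3+3+4=12 → 34/57 = 0.5965
  0: TP=7, FP=2+0+2+3+2=9, FN=3+2+2+4+1=12 → 14/35 = 0.4000
  6: TP=10, FP=3+0+10+4+1=18, FN=2+1+1+0+2=6 → 20/44 = 0.4545
Macro-F1 score = mean = (0.5714 + 0.5517 + 0.4615 + 0.5965 + 0.4000 + 0.4545) / 6 = 0.506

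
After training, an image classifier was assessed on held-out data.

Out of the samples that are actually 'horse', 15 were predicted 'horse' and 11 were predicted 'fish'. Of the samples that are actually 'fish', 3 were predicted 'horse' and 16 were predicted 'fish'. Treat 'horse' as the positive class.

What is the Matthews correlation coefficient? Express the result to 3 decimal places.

MCC = (TP·TN − FP·FN) / √((TP+FP)(TP+FN)(TN+FP)(TN+FN))
Numerator = 15·16 − 3·11 = 207
Denominator = √(18·26·19·27) = √240084 = 489.9837
MCC = 207 / 489.9837 = 0.422

0.422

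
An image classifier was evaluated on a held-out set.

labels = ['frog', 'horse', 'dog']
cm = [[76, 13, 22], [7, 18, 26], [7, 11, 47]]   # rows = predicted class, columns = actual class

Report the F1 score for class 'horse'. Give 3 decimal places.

0.387

Take TP from the diagonal, FP from the rest of the 'horse' prediction marginal, FN from the rest of the 'horse' actual marginal.
F1 score = 2·TP/(2·TP+FP+FN).
horse: TP=18, FP=7+26=33, FN=13+11=24 → 36/93 = 0.3871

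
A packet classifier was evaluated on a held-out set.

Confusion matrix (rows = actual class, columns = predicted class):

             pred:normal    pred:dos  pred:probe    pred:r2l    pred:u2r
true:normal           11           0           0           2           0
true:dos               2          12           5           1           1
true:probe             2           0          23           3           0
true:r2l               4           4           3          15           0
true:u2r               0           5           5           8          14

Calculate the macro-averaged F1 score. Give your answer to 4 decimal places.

Per-class F1 score (2·TP/(2·TP+FP+FN)):
  normal: TP=11, FP=2+2+4+0=8, FN=0+0+2+0=2 → 22/32 = 0.68750
  dos: TP=12, FP=0+0+4+5=9, FN=2+5+1+1=9 → 24/42 = 0.57143
  probe: TP=23, FP=0+5+3+5=13, FN=2+0+3+0=5 → 46/64 = 0.71875
  r2l: TP=15, FP=2+1+3+8=14, FN=4+4+3+0=11 → 30/55 = 0.54545
  u2r: TP=14, FP=0+1+0+0=1, FN=0+5+5+8=18 → 28/47 = 0.59574
Macro-F1 score = mean = (0.68750 + 0.57143 + 0.71875 + 0.54545 + 0.59574) / 5 = 0.6238

0.6238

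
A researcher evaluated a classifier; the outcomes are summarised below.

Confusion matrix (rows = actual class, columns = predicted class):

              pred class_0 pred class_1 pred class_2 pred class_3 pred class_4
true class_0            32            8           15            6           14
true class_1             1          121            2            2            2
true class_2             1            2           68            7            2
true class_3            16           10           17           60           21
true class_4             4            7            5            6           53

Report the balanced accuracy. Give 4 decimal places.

Balanced accuracy = mean of per-class recall.
  class_0: recall = 32/75 = 0.42667
  class_1: recall = 121/128 = 0.94531
  class_2: recall = 68/80 = 0.85000
  class_3: recall = 60/124 = 0.48387
  class_4: recall = 53/75 = 0.70667
Mean = (0.42667 + 0.94531 + 0.85000 + 0.48387 + 0.70667) / 5 = 0.6825

0.6825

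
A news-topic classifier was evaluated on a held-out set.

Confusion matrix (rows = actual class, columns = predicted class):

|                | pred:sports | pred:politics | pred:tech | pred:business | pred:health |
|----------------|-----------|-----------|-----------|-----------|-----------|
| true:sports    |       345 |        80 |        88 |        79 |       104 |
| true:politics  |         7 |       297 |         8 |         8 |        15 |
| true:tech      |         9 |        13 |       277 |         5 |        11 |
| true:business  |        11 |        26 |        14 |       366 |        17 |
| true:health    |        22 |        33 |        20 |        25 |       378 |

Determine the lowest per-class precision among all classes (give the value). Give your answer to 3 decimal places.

0.661

Per-class precision (TP/(TP+FP)):
  sports: TP=345, FP=7+9+11+22=49 → 345/394 = 0.8756
  politics: TP=297, FP=80+13+26+33=152 → 297/449 = 0.6615
  tech: TP=277, FP=88+8+14+20=130 → 277/407 = 0.6806
  business: TP=366, FP=79+8+5+25=117 → 366/483 = 0.7578
  health: TP=378, FP=104+15+11+17=147 → 378/525 = 0.7200
Lowest is class 'politics' with precision = 0.661.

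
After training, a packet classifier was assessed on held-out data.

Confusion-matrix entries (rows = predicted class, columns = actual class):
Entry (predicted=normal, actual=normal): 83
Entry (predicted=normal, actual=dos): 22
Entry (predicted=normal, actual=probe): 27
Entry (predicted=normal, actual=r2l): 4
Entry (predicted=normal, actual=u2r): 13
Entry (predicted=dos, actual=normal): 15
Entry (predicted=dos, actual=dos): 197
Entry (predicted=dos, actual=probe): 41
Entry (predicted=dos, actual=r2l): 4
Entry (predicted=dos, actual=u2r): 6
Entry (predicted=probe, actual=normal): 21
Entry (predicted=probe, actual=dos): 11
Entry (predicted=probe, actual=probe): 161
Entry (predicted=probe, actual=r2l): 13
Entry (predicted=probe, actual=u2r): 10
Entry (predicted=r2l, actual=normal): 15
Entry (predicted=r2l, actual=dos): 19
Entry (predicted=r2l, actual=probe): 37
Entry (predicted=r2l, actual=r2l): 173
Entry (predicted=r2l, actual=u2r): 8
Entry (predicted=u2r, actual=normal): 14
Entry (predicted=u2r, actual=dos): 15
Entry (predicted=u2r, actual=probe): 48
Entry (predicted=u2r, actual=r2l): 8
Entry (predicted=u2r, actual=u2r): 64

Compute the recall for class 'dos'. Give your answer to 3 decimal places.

0.746

Treat 'dos' as positive and all other classes as negative.
recall = TP/(TP+FN).
dos: TP=197, FN=22+11+19+15=67 → 197/264 = 0.7462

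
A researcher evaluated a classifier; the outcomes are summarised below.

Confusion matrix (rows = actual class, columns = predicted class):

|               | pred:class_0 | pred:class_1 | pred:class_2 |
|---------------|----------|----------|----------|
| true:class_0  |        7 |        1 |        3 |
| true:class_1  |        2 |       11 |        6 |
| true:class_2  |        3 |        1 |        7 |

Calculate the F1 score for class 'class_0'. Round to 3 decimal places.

One-vs-rest for 'class_0': TP = diagonal; FP = other classes predicted 'class_0'; FN = 'class_0' predicted as other.
F1 score = 2·TP/(2·TP+FP+FN).
class_0: TP=7, FP=2+3=5, FN=1+3=4 → 14/23 = 0.6087

0.609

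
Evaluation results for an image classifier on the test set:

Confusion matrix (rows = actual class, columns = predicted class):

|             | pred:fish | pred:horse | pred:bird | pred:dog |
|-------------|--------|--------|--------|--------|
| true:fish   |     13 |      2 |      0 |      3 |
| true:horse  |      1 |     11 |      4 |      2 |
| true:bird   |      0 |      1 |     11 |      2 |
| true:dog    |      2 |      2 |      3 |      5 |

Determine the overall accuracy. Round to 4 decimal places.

0.6452

Accuracy = trace / total = (13+11+11+5=40) / 62 = 40/62 = 0.6452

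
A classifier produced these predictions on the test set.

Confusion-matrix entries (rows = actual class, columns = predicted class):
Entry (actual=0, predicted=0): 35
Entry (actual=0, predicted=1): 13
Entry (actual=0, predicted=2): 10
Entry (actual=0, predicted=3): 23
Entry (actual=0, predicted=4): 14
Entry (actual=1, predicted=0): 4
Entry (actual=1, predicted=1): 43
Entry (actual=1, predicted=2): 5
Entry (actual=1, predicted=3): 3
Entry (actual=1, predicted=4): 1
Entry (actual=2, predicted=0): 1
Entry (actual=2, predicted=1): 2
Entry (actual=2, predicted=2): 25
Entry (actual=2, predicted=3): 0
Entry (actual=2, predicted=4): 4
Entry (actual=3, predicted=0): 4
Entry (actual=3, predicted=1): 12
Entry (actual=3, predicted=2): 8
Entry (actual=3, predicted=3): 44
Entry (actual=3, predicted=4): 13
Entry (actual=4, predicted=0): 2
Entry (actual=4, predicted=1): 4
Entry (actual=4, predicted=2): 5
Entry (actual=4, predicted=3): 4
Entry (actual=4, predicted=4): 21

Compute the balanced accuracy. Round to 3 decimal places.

0.609

Balanced accuracy = mean of per-class recall.
  0: recall = 35/95 = 0.3684
  1: recall = 43/56 = 0.7679
  2: recall = 25/32 = 0.7813
  3: recall = 44/81 = 0.5432
  4: recall = 21/36 = 0.5833
Mean = (0.3684 + 0.7679 + 0.7813 + 0.5432 + 0.5833) / 5 = 0.609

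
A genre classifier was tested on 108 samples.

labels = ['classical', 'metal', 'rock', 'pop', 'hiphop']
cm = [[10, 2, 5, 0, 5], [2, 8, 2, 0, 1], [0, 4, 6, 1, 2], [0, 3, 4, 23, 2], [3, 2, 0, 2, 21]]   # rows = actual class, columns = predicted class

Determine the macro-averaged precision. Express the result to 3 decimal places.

0.601

Per-class precision (TP/(TP+FP)):
  classical: TP=10, FP=2+0+0+3=5 → 10/15 = 0.6667
  metal: TP=8, FP=2+4+3+2=11 → 8/19 = 0.4211
  rock: TP=6, FP=5+2+4+0=11 → 6/17 = 0.3529
  pop: TP=23, FP=0+0+1+2=3 → 23/26 = 0.8846
  hiphop: TP=21, FP=5+1+2+2=10 → 21/31 = 0.6774
Macro-precision = mean = (0.6667 + 0.4211 + 0.3529 + 0.8846 + 0.6774) / 5 = 0.601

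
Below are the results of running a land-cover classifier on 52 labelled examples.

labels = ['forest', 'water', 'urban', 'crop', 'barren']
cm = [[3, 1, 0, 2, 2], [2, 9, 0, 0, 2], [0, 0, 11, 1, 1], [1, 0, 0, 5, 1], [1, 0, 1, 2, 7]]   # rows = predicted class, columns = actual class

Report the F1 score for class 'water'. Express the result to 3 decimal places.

F1 score = 2·TP/(2·TP+FP+FN).
water: TP=9, FP=2+0+0+2=4, FN=1+0+0+0=1 → 18/23 = 0.7826

0.783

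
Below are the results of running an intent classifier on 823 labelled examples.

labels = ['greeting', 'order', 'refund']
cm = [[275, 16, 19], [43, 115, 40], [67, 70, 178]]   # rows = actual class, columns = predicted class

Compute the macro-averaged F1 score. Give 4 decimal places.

0.6709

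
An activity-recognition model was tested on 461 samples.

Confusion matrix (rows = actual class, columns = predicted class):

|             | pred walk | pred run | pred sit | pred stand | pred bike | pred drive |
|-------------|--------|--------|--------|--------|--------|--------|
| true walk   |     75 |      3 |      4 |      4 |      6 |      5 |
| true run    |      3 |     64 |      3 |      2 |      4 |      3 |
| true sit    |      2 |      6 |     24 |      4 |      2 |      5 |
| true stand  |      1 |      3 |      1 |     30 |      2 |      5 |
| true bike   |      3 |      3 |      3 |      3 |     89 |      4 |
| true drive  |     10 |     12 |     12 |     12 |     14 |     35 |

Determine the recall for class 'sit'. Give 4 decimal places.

Take TP from the diagonal, FP from the rest of the 'sit' prediction marginal, FN from the rest of the 'sit' actual marginal.
recall = TP/(TP+FN).
sit: TP=24, FN=2+6+4+2+5=19 → 24/43 = 0.55814

0.5581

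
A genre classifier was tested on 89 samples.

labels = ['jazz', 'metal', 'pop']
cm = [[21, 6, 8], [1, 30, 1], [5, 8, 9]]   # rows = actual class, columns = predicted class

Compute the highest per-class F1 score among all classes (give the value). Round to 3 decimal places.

Per-class F1 score (2·TP/(2·TP+FP+FN)):
  jazz: TP=21, FP=1+5=6, FN=6+8=14 → 42/62 = 0.6774
  metal: TP=30, FP=6+8=14, FN=1+1=2 → 60/76 = 0.7895
  pop: TP=9, FP=8+1=9, FN=5+8=13 → 18/40 = 0.4500
Highest is class 'metal' with F1 score = 0.789.

0.789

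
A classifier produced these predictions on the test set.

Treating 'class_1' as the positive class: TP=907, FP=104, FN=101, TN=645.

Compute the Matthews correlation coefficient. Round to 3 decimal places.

MCC = (TP·TN − FP·FN) / √((TP+FP)(TP+FN)(TN+FP)(TN+FN))
Numerator = 907·645 − 104·101 = 574511
Denominator = √(1011·1008·749·746) = √569419496352 = 754598.8977
MCC = 574511 / 754598.8977 = 0.761

0.761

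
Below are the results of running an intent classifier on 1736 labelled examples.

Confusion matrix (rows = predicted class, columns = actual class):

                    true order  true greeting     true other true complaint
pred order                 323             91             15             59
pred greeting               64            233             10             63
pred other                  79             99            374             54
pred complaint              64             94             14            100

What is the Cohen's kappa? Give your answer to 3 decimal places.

Observed agreement pₒ = trace/N = 1030/1736 = 0.5933
Expected agreement pₑ = Σ (rowᵢ·colᵢ)/N² = (530·488 + 517·370 + 413·606 + 276·272)/1736² = 0.2573
κ = (pₒ − pₑ)/(1 − pₑ) = (0.5933 − 0.2573)/(1 − 0.2573) = 0.452

0.452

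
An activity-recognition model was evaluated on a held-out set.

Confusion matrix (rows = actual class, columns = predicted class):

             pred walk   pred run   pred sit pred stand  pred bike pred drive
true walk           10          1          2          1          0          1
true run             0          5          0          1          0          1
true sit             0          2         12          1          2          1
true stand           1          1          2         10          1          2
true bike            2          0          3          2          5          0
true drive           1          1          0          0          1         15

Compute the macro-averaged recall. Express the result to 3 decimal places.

Per-class recall (TP/(TP+FN)):
  walk: TP=10, FN=1+2+1+0+1=5 → 10/15 = 0.6667
  run: TP=5, FN=0+0+1+0+1=2 → 5/7 = 0.7143
  sit: TP=12, FN=0+2+1+2+1=6 → 12/18 = 0.6667
  stand: TP=10, FN=1+1+2+1+2=7 → 10/17 = 0.5882
  bike: TP=5, FN=2+0+3+2+0=7 → 5/12 = 0.4167
  drive: TP=15, FN=1+1+0+0+1=3 → 15/18 = 0.8333
Macro-recall = mean = (0.6667 + 0.7143 + 0.6667 + 0.5882 + 0.4167 + 0.8333) / 6 = 0.648

0.648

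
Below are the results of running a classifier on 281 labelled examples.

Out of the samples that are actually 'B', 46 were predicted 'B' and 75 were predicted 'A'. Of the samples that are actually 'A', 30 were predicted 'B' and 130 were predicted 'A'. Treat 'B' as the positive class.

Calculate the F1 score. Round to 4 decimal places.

Precision = TP/(TP+FP) = 46/76 = 0.6053
Recall = TP/(TP+FN) = 46/121 = 0.3802
F1 = 2·TP/(2·TP+FP+FN) = 92/197 = 0.4670

0.4670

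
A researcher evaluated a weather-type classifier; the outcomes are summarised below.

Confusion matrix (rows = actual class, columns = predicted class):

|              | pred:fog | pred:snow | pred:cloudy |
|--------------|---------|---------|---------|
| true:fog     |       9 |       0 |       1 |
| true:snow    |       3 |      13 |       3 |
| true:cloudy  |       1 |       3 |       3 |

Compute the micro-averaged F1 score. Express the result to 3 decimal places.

Micro-averaging pools counts across classes: ΣTP=25, ΣFP=11, ΣFN=11.
Micro-F1 score = 2·TP/(2·TP+FP+FN) on pooled counts = 0.694 (equals overall accuracy in single-label multiclass).

0.694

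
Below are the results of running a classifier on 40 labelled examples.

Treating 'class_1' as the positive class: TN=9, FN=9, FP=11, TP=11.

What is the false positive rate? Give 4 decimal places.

0.5500

FPR = FP/(FP+TN) = 11/(11+9) = 0.5500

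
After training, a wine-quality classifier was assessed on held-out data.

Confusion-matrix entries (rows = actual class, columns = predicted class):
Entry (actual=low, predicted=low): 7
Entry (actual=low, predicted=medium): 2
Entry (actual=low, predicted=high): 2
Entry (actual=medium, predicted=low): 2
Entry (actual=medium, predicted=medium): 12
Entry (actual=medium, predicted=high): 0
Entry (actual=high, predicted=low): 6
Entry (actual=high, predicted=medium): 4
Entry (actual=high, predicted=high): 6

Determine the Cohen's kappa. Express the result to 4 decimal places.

Observed agreement pₒ = trace/N = 25/41 = 0.60976
Expected agreement pₑ = Σ (rowᵢ·colᵢ)/N² = (11·15 + 14·18 + 16·8)/41² = 0.32421
κ = (pₒ − pₑ)/(1 − pₑ) = (0.60976 − 0.32421)/(1 − 0.32421) = 0.4225

0.4225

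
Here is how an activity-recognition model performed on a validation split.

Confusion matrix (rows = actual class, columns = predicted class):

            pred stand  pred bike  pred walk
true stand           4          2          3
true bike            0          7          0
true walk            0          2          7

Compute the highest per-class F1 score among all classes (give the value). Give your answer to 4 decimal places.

0.7778

Per-class F1 score (2·TP/(2·TP+FP+FN)):
  stand: TP=4, FP=0+0=0, FN=2+3=5 → 8/13 = 0.61538
  bike: TP=7, FP=2+2=4, FN=0+0=0 → 14/18 = 0.77778
  walk: TP=7, FP=3+0=3, FN=0+2=2 → 14/19 = 0.73684
Highest is class 'bike' with F1 score = 0.7778.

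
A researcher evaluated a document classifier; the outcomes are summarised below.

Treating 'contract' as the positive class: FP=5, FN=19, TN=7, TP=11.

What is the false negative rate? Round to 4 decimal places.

0.6333

FNR = FN/(FN+TP) = 19/(19+11) = 0.6333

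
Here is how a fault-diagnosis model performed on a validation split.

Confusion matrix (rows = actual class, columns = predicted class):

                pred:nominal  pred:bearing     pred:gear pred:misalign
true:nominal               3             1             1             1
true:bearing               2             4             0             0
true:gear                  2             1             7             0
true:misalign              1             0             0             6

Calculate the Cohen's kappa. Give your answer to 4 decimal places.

0.5844

Observed agreement pₒ = trace/N = 20/29 = 0.68966
Expected agreement pₑ = Σ (rowᵢ·colᵢ)/N² = (6·8 + 6·6 + 10·8 + 7·7)/29² = 0.25327
κ = (pₒ − pₑ)/(1 − pₑ) = (0.68966 − 0.25327)/(1 − 0.25327) = 0.5844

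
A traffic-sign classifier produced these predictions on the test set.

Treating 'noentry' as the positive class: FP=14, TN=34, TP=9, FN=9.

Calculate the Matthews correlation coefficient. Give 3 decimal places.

MCC = (TP·TN − FP·FN) / √((TP+FP)(TP+FN)(TN+FP)(TN+FN))
Numerator = 9·34 − 14·9 = 180
Denominator = √(23·18·48·43) = √854496 = 924.3895
MCC = 180 / 924.3895 = 0.195

0.195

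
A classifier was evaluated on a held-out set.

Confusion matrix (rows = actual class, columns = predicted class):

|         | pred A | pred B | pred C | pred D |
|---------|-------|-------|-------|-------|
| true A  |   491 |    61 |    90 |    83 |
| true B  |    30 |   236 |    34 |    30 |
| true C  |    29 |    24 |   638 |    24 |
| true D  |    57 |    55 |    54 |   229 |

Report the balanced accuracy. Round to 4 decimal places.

0.7161

Balanced accuracy = mean of per-class recall.
  A: recall = 491/725 = 0.67724
  B: recall = 236/330 = 0.71515
  C: recall = 638/715 = 0.89231
  D: recall = 229/395 = 0.57975
Mean = (0.67724 + 0.71515 + 0.89231 + 0.57975) / 4 = 0.7161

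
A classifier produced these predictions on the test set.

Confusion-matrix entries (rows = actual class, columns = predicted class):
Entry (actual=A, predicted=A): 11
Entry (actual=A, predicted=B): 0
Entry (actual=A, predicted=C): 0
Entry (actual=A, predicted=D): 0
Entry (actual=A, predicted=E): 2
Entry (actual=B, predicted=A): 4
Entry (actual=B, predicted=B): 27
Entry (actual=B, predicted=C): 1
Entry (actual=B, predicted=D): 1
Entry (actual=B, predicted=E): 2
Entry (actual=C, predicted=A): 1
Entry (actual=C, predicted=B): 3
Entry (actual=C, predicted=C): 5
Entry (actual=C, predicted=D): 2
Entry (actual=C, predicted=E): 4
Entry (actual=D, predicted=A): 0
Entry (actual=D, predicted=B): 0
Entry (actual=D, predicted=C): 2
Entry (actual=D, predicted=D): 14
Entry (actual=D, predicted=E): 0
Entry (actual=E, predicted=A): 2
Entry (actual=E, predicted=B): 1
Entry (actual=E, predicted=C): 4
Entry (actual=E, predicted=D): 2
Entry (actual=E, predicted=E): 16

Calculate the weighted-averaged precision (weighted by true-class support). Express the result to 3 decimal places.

0.703

Per-class precision (TP/(TP+FP)):
  A: TP=11, FP=4+1+0+2=7 → 11/18 = 0.6111
  B: TP=27, FP=0+3+0+1=4 → 27/31 = 0.8710
  C: TP=5, FP=0+1+2+4=7 → 5/12 = 0.4167
  D: TP=14, FP=0+1+2+2=5 → 14/19 = 0.7368
  E: TP=16, FP=2+2+4+0=8 → 16/24 = 0.6667
Weighted-precision = Σ (supportᵢ/N)·precisionᵢ with N=104: (13/104)·0.6111 + (35/104)·0.8710 + (15/104)·0.4167 + (16/104)·0.7368 + (25/104)·0.6667 = 0.703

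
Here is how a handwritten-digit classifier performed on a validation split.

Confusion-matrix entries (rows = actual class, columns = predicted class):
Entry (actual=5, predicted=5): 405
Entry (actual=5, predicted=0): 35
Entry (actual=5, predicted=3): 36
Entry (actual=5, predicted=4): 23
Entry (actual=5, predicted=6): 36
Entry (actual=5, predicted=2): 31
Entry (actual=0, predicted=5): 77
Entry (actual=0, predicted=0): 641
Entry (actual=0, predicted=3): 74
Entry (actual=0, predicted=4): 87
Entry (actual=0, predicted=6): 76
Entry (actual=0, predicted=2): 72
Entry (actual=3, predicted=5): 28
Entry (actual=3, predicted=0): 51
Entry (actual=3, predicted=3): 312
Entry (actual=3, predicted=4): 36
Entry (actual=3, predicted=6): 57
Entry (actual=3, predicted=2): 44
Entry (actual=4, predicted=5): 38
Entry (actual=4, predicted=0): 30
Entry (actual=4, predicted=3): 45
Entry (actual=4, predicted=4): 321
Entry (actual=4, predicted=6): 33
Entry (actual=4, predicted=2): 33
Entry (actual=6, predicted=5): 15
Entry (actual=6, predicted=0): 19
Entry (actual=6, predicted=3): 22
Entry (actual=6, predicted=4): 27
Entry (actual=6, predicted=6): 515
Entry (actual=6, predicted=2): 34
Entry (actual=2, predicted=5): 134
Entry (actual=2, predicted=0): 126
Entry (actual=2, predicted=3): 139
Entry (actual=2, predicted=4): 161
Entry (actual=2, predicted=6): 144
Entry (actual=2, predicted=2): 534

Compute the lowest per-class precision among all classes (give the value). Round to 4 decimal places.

Per-class precision (TP/(TP+FP)):
  5: TP=405, FP=77+28+38+15+134=292 → 405/697 = 0.58106
  0: TP=641, FP=35+51+30+19+126=261 → 641/902 = 0.71064
  3: TP=312, FP=36+74+45+22+139=316 → 312/628 = 0.49682
  4: TP=321, FP=23+87+36+27+161=334 → 321/655 = 0.49008
  6: TP=515, FP=36+76+57+33+144=346 → 515/861 = 0.59814
  2: TP=534, FP=31+72+44+33+34=214 → 534/748 = 0.71390
Lowest is class '4' with precision = 0.4901.

0.4901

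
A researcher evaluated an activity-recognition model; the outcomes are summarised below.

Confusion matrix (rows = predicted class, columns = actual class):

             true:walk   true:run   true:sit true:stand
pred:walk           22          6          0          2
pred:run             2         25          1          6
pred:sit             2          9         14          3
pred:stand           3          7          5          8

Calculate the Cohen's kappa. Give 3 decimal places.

0.458

Observed agreement pₒ = trace/N = 69/115 = 0.6000
Expected agreement pₑ = Σ (rowᵢ·colᵢ)/N² = (29·30 + 47·34 + 20·28 + 19·23)/115² = 0.2620
κ = (pₒ − pₑ)/(1 − pₑ) = (0.6000 − 0.2620)/(1 − 0.2620) = 0.458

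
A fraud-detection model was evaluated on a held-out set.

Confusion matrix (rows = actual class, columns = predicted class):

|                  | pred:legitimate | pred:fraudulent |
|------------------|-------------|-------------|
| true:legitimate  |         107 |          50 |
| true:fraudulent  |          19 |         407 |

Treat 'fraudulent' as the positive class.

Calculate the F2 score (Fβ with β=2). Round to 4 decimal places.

0.9417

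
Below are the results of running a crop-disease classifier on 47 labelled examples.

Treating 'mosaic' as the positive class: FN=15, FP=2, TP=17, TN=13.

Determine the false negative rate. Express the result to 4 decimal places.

FNR = FN/(FN+TP) = 15/(15+17) = 0.4688

0.4688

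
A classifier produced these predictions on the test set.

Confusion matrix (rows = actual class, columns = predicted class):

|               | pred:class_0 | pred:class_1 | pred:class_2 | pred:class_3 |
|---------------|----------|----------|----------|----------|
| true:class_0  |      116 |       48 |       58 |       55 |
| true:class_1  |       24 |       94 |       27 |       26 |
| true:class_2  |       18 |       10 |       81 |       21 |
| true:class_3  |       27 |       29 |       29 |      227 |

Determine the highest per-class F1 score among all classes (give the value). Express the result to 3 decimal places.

0.708

Per-class F1 score (2·TP/(2·TP+FP+FN)):
  class_0: TP=116, FP=24+18+27=69, FN=48+58+55=161 → 232/462 = 0.5022
  class_1: TP=94, FP=48+10+29=87, FN=24+27+26=77 → 188/352 = 0.5341
  class_2: TP=81, FP=58+27+29=114, FN=18+10+21=49 → 162/325 = 0.4985
  class_3: TP=227, FP=55+26+21=102, FN=27+29+29=85 → 454/641 = 0.7083
Highest is class 'class_3' with F1 score = 0.708.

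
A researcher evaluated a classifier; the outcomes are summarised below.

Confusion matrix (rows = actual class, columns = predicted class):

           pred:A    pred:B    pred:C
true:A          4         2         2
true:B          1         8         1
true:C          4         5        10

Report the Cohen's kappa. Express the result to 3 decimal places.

0.383

Observed agreement pₒ = trace/N = 22/37 = 0.5946
Expected agreement pₑ = Σ (rowᵢ·colᵢ)/N² = (8·9 + 10·15 + 19·13)/37² = 0.3426
κ = (pₒ − pₑ)/(1 − pₑ) = (0.5946 − 0.3426)/(1 − 0.3426) = 0.383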